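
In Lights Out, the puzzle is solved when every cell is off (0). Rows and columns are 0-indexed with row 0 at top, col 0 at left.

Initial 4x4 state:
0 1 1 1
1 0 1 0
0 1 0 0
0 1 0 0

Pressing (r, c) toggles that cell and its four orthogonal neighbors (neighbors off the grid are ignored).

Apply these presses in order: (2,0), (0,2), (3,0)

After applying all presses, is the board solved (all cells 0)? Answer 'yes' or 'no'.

Answer: yes

Derivation:
After press 1 at (2,0):
0 1 1 1
0 0 1 0
1 0 0 0
1 1 0 0

After press 2 at (0,2):
0 0 0 0
0 0 0 0
1 0 0 0
1 1 0 0

After press 3 at (3,0):
0 0 0 0
0 0 0 0
0 0 0 0
0 0 0 0

Lights still on: 0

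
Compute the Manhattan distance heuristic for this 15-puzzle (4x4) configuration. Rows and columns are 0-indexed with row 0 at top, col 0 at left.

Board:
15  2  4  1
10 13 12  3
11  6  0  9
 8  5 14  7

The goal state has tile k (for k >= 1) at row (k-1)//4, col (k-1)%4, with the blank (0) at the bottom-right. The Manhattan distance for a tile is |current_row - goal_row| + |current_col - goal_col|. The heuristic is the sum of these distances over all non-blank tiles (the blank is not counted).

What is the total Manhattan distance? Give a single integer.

Tile 15: at (0,0), goal (3,2), distance |0-3|+|0-2| = 5
Tile 2: at (0,1), goal (0,1), distance |0-0|+|1-1| = 0
Tile 4: at (0,2), goal (0,3), distance |0-0|+|2-3| = 1
Tile 1: at (0,3), goal (0,0), distance |0-0|+|3-0| = 3
Tile 10: at (1,0), goal (2,1), distance |1-2|+|0-1| = 2
Tile 13: at (1,1), goal (3,0), distance |1-3|+|1-0| = 3
Tile 12: at (1,2), goal (2,3), distance |1-2|+|2-3| = 2
Tile 3: at (1,3), goal (0,2), distance |1-0|+|3-2| = 2
Tile 11: at (2,0), goal (2,2), distance |2-2|+|0-2| = 2
Tile 6: at (2,1), goal (1,1), distance |2-1|+|1-1| = 1
Tile 9: at (2,3), goal (2,0), distance |2-2|+|3-0| = 3
Tile 8: at (3,0), goal (1,3), distance |3-1|+|0-3| = 5
Tile 5: at (3,1), goal (1,0), distance |3-1|+|1-0| = 3
Tile 14: at (3,2), goal (3,1), distance |3-3|+|2-1| = 1
Tile 7: at (3,3), goal (1,2), distance |3-1|+|3-2| = 3
Sum: 5 + 0 + 1 + 3 + 2 + 3 + 2 + 2 + 2 + 1 + 3 + 5 + 3 + 1 + 3 = 36

Answer: 36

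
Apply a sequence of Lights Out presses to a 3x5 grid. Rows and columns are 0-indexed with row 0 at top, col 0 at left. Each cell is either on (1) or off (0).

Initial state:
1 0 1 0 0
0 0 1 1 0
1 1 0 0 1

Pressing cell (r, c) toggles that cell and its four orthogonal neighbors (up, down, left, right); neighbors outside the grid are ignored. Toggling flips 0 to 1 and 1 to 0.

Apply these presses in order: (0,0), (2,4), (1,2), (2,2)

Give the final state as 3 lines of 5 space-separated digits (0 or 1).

After press 1 at (0,0):
0 1 1 0 0
1 0 1 1 0
1 1 0 0 1

After press 2 at (2,4):
0 1 1 0 0
1 0 1 1 1
1 1 0 1 0

After press 3 at (1,2):
0 1 0 0 0
1 1 0 0 1
1 1 1 1 0

After press 4 at (2,2):
0 1 0 0 0
1 1 1 0 1
1 0 0 0 0

Answer: 0 1 0 0 0
1 1 1 0 1
1 0 0 0 0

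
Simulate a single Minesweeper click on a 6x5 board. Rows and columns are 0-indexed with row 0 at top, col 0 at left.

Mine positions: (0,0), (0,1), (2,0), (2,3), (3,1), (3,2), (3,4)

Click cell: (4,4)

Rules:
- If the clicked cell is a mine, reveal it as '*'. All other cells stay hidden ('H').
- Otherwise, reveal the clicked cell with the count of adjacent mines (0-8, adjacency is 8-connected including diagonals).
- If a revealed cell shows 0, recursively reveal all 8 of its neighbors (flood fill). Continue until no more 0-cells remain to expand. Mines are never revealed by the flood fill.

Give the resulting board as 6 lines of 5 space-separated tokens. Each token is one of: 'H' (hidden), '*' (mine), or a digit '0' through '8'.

H H H H H
H H H H H
H H H H H
H H H H H
H H H H 1
H H H H H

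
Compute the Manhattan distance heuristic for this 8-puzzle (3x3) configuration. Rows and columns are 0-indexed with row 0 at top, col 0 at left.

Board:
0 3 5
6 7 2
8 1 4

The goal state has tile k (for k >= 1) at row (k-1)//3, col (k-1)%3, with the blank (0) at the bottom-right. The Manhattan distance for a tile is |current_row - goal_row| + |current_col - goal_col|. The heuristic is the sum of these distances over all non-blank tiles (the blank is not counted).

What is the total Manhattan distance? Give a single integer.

Answer: 16

Derivation:
Tile 3: at (0,1), goal (0,2), distance |0-0|+|1-2| = 1
Tile 5: at (0,2), goal (1,1), distance |0-1|+|2-1| = 2
Tile 6: at (1,0), goal (1,2), distance |1-1|+|0-2| = 2
Tile 7: at (1,1), goal (2,0), distance |1-2|+|1-0| = 2
Tile 2: at (1,2), goal (0,1), distance |1-0|+|2-1| = 2
Tile 8: at (2,0), goal (2,1), distance |2-2|+|0-1| = 1
Tile 1: at (2,1), goal (0,0), distance |2-0|+|1-0| = 3
Tile 4: at (2,2), goal (1,0), distance |2-1|+|2-0| = 3
Sum: 1 + 2 + 2 + 2 + 2 + 1 + 3 + 3 = 16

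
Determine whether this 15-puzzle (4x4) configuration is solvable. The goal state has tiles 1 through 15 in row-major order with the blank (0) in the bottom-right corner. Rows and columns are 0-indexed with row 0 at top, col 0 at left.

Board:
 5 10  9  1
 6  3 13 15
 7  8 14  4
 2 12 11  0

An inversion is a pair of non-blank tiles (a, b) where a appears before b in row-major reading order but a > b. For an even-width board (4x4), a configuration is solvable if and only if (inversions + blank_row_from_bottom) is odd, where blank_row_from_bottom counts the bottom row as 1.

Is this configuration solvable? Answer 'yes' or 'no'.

Inversions: 46
Blank is in row 3 (0-indexed from top), which is row 1 counting from the bottom (bottom = 1).
46 + 1 = 47, which is odd, so the puzzle is solvable.

Answer: yes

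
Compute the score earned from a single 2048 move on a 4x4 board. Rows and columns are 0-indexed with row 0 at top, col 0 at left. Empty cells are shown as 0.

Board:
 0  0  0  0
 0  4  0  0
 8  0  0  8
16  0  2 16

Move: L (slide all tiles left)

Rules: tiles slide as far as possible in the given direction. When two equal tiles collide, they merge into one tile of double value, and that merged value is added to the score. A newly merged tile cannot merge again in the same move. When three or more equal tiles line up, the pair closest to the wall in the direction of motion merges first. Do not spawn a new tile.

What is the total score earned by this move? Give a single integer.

Slide left:
row 0: [0, 0, 0, 0] -> [0, 0, 0, 0]  score +0 (running 0)
row 1: [0, 4, 0, 0] -> [4, 0, 0, 0]  score +0 (running 0)
row 2: [8, 0, 0, 8] -> [16, 0, 0, 0]  score +16 (running 16)
row 3: [16, 0, 2, 16] -> [16, 2, 16, 0]  score +0 (running 16)
Board after move:
 0  0  0  0
 4  0  0  0
16  0  0  0
16  2 16  0

Answer: 16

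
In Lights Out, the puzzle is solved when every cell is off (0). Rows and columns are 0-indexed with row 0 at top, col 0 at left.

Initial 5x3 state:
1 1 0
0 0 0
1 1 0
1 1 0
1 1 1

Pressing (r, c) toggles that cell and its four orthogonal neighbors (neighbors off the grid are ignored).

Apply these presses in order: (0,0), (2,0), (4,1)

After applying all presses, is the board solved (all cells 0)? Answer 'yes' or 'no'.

Answer: yes

Derivation:
After press 1 at (0,0):
0 0 0
1 0 0
1 1 0
1 1 0
1 1 1

After press 2 at (2,0):
0 0 0
0 0 0
0 0 0
0 1 0
1 1 1

After press 3 at (4,1):
0 0 0
0 0 0
0 0 0
0 0 0
0 0 0

Lights still on: 0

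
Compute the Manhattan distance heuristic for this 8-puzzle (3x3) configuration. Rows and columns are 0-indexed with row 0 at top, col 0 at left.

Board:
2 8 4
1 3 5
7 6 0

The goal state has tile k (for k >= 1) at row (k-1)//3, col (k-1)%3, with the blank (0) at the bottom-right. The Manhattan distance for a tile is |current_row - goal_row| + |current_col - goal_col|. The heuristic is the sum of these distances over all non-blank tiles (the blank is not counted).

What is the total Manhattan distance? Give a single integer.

Tile 2: at (0,0), goal (0,1), distance |0-0|+|0-1| = 1
Tile 8: at (0,1), goal (2,1), distance |0-2|+|1-1| = 2
Tile 4: at (0,2), goal (1,0), distance |0-1|+|2-0| = 3
Tile 1: at (1,0), goal (0,0), distance |1-0|+|0-0| = 1
Tile 3: at (1,1), goal (0,2), distance |1-0|+|1-2| = 2
Tile 5: at (1,2), goal (1,1), distance |1-1|+|2-1| = 1
Tile 7: at (2,0), goal (2,0), distance |2-2|+|0-0| = 0
Tile 6: at (2,1), goal (1,2), distance |2-1|+|1-2| = 2
Sum: 1 + 2 + 3 + 1 + 2 + 1 + 0 + 2 = 12

Answer: 12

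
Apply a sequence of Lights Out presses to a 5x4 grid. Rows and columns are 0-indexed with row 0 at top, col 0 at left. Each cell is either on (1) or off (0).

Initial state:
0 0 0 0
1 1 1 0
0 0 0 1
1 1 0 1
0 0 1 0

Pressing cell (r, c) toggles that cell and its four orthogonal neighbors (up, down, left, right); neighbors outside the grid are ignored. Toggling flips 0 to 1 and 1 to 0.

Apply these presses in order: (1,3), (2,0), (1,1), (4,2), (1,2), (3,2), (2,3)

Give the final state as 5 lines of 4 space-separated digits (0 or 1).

After press 1 at (1,3):
0 0 0 1
1 1 0 1
0 0 0 0
1 1 0 1
0 0 1 0

After press 2 at (2,0):
0 0 0 1
0 1 0 1
1 1 0 0
0 1 0 1
0 0 1 0

After press 3 at (1,1):
0 1 0 1
1 0 1 1
1 0 0 0
0 1 0 1
0 0 1 0

After press 4 at (4,2):
0 1 0 1
1 0 1 1
1 0 0 0
0 1 1 1
0 1 0 1

After press 5 at (1,2):
0 1 1 1
1 1 0 0
1 0 1 0
0 1 1 1
0 1 0 1

After press 6 at (3,2):
0 1 1 1
1 1 0 0
1 0 0 0
0 0 0 0
0 1 1 1

After press 7 at (2,3):
0 1 1 1
1 1 0 1
1 0 1 1
0 0 0 1
0 1 1 1

Answer: 0 1 1 1
1 1 0 1
1 0 1 1
0 0 0 1
0 1 1 1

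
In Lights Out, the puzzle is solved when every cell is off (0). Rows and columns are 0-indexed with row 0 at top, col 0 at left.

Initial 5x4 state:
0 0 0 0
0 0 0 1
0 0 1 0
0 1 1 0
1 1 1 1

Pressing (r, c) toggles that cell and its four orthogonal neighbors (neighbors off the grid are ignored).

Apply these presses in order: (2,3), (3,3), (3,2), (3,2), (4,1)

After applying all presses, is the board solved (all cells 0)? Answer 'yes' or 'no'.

After press 1 at (2,3):
0 0 0 0
0 0 0 0
0 0 0 1
0 1 1 1
1 1 1 1

After press 2 at (3,3):
0 0 0 0
0 0 0 0
0 0 0 0
0 1 0 0
1 1 1 0

After press 3 at (3,2):
0 0 0 0
0 0 0 0
0 0 1 0
0 0 1 1
1 1 0 0

After press 4 at (3,2):
0 0 0 0
0 0 0 0
0 0 0 0
0 1 0 0
1 1 1 0

After press 5 at (4,1):
0 0 0 0
0 0 0 0
0 0 0 0
0 0 0 0
0 0 0 0

Lights still on: 0

Answer: yes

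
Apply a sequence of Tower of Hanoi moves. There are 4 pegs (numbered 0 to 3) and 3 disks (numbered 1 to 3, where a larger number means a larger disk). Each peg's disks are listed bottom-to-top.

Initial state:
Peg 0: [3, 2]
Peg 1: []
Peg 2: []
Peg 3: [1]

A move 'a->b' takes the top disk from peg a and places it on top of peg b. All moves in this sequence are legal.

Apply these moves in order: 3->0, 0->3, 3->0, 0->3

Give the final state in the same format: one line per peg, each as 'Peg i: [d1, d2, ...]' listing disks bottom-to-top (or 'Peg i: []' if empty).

After move 1 (3->0):
Peg 0: [3, 2, 1]
Peg 1: []
Peg 2: []
Peg 3: []

After move 2 (0->3):
Peg 0: [3, 2]
Peg 1: []
Peg 2: []
Peg 3: [1]

After move 3 (3->0):
Peg 0: [3, 2, 1]
Peg 1: []
Peg 2: []
Peg 3: []

After move 4 (0->3):
Peg 0: [3, 2]
Peg 1: []
Peg 2: []
Peg 3: [1]

Answer: Peg 0: [3, 2]
Peg 1: []
Peg 2: []
Peg 3: [1]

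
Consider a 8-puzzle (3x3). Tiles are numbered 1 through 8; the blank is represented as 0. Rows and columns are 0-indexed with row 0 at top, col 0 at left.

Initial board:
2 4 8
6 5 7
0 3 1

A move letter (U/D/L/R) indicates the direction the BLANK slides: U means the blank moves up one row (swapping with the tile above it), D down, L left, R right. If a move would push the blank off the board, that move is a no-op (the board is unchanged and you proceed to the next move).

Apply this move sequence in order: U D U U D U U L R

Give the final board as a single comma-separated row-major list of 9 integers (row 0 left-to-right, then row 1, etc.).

After move 1 (U):
2 4 8
0 5 7
6 3 1

After move 2 (D):
2 4 8
6 5 7
0 3 1

After move 3 (U):
2 4 8
0 5 7
6 3 1

After move 4 (U):
0 4 8
2 5 7
6 3 1

After move 5 (D):
2 4 8
0 5 7
6 3 1

After move 6 (U):
0 4 8
2 5 7
6 3 1

After move 7 (U):
0 4 8
2 5 7
6 3 1

After move 8 (L):
0 4 8
2 5 7
6 3 1

After move 9 (R):
4 0 8
2 5 7
6 3 1

Answer: 4, 0, 8, 2, 5, 7, 6, 3, 1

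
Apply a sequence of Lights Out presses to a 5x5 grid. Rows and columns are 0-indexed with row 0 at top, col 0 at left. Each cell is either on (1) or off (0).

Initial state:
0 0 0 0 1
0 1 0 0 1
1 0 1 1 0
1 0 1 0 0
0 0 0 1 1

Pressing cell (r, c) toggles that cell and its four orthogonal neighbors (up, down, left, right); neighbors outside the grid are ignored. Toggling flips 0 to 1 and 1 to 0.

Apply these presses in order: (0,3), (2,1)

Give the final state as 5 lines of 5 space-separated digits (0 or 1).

After press 1 at (0,3):
0 0 1 1 0
0 1 0 1 1
1 0 1 1 0
1 0 1 0 0
0 0 0 1 1

After press 2 at (2,1):
0 0 1 1 0
0 0 0 1 1
0 1 0 1 0
1 1 1 0 0
0 0 0 1 1

Answer: 0 0 1 1 0
0 0 0 1 1
0 1 0 1 0
1 1 1 0 0
0 0 0 1 1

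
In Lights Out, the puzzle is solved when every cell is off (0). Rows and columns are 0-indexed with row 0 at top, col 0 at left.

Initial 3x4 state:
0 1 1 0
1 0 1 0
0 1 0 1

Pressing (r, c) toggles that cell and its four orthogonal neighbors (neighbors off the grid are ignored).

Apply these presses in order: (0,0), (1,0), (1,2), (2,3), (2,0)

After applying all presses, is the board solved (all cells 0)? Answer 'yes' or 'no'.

After press 1 at (0,0):
1 0 1 0
0 0 1 0
0 1 0 1

After press 2 at (1,0):
0 0 1 0
1 1 1 0
1 1 0 1

After press 3 at (1,2):
0 0 0 0
1 0 0 1
1 1 1 1

After press 4 at (2,3):
0 0 0 0
1 0 0 0
1 1 0 0

After press 5 at (2,0):
0 0 0 0
0 0 0 0
0 0 0 0

Lights still on: 0

Answer: yes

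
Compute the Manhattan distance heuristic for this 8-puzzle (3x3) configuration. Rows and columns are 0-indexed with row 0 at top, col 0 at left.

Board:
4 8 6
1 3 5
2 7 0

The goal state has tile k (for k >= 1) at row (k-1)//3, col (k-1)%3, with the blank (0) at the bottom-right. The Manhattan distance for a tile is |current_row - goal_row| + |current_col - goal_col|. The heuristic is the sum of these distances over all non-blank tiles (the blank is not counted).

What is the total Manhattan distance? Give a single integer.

Tile 4: at (0,0), goal (1,0), distance |0-1|+|0-0| = 1
Tile 8: at (0,1), goal (2,1), distance |0-2|+|1-1| = 2
Tile 6: at (0,2), goal (1,2), distance |0-1|+|2-2| = 1
Tile 1: at (1,0), goal (0,0), distance |1-0|+|0-0| = 1
Tile 3: at (1,1), goal (0,2), distance |1-0|+|1-2| = 2
Tile 5: at (1,2), goal (1,1), distance |1-1|+|2-1| = 1
Tile 2: at (2,0), goal (0,1), distance |2-0|+|0-1| = 3
Tile 7: at (2,1), goal (2,0), distance |2-2|+|1-0| = 1
Sum: 1 + 2 + 1 + 1 + 2 + 1 + 3 + 1 = 12

Answer: 12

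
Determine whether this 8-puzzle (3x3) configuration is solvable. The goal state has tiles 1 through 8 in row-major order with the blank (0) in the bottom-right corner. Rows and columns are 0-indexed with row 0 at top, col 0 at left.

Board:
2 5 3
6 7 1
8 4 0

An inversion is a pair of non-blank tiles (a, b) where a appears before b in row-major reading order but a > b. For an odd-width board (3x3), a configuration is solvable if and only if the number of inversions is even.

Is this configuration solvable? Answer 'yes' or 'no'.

Answer: yes

Derivation:
Inversions (pairs i<j in row-major order where tile[i] > tile[j] > 0): 10
10 is even, so the puzzle is solvable.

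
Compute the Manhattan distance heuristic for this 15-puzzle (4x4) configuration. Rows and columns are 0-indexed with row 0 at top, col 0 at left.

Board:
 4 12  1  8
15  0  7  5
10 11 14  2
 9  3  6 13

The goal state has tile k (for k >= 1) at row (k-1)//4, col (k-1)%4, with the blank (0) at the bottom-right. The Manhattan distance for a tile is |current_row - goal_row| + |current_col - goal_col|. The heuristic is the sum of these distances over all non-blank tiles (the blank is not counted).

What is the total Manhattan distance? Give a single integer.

Tile 4: (0,0)->(0,3) = 3
Tile 12: (0,1)->(2,3) = 4
Tile 1: (0,2)->(0,0) = 2
Tile 8: (0,3)->(1,3) = 1
Tile 15: (1,0)->(3,2) = 4
Tile 7: (1,2)->(1,2) = 0
Tile 5: (1,3)->(1,0) = 3
Tile 10: (2,0)->(2,1) = 1
Tile 11: (2,1)->(2,2) = 1
Tile 14: (2,2)->(3,1) = 2
Tile 2: (2,3)->(0,1) = 4
Tile 9: (3,0)->(2,0) = 1
Tile 3: (3,1)->(0,2) = 4
Tile 6: (3,2)->(1,1) = 3
Tile 13: (3,3)->(3,0) = 3
Sum: 3 + 4 + 2 + 1 + 4 + 0 + 3 + 1 + 1 + 2 + 4 + 1 + 4 + 3 + 3 = 36

Answer: 36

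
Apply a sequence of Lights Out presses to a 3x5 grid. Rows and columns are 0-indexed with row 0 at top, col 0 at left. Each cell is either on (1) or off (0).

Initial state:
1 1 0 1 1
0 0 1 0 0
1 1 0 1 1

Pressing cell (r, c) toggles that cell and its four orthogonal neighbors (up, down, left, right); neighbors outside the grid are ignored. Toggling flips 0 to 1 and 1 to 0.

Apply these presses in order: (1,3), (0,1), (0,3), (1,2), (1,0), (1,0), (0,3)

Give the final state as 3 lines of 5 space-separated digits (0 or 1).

After press 1 at (1,3):
1 1 0 0 1
0 0 0 1 1
1 1 0 0 1

After press 2 at (0,1):
0 0 1 0 1
0 1 0 1 1
1 1 0 0 1

After press 3 at (0,3):
0 0 0 1 0
0 1 0 0 1
1 1 0 0 1

After press 4 at (1,2):
0 0 1 1 0
0 0 1 1 1
1 1 1 0 1

After press 5 at (1,0):
1 0 1 1 0
1 1 1 1 1
0 1 1 0 1

After press 6 at (1,0):
0 0 1 1 0
0 0 1 1 1
1 1 1 0 1

After press 7 at (0,3):
0 0 0 0 1
0 0 1 0 1
1 1 1 0 1

Answer: 0 0 0 0 1
0 0 1 0 1
1 1 1 0 1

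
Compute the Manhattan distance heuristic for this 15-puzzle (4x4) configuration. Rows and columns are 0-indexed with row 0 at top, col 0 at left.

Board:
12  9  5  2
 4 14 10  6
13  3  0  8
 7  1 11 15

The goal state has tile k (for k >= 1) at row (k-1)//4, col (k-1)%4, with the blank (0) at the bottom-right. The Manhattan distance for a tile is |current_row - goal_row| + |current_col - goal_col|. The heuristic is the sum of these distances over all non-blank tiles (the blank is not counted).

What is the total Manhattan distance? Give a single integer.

Answer: 38

Derivation:
Tile 12: at (0,0), goal (2,3), distance |0-2|+|0-3| = 5
Tile 9: at (0,1), goal (2,0), distance |0-2|+|1-0| = 3
Tile 5: at (0,2), goal (1,0), distance |0-1|+|2-0| = 3
Tile 2: at (0,3), goal (0,1), distance |0-0|+|3-1| = 2
Tile 4: at (1,0), goal (0,3), distance |1-0|+|0-3| = 4
Tile 14: at (1,1), goal (3,1), distance |1-3|+|1-1| = 2
Tile 10: at (1,2), goal (2,1), distance |1-2|+|2-1| = 2
Tile 6: at (1,3), goal (1,1), distance |1-1|+|3-1| = 2
Tile 13: at (2,0), goal (3,0), distance |2-3|+|0-0| = 1
Tile 3: at (2,1), goal (0,2), distance |2-0|+|1-2| = 3
Tile 8: at (2,3), goal (1,3), distance |2-1|+|3-3| = 1
Tile 7: at (3,0), goal (1,2), distance |3-1|+|0-2| = 4
Tile 1: at (3,1), goal (0,0), distance |3-0|+|1-0| = 4
Tile 11: at (3,2), goal (2,2), distance |3-2|+|2-2| = 1
Tile 15: at (3,3), goal (3,2), distance |3-3|+|3-2| = 1
Sum: 5 + 3 + 3 + 2 + 4 + 2 + 2 + 2 + 1 + 3 + 1 + 4 + 4 + 1 + 1 = 38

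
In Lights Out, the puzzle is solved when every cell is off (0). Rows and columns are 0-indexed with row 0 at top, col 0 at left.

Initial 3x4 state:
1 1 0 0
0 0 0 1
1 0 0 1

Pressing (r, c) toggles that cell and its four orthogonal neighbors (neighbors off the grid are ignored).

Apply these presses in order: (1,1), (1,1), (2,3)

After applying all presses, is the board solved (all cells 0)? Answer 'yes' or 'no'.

Answer: no

Derivation:
After press 1 at (1,1):
1 0 0 0
1 1 1 1
1 1 0 1

After press 2 at (1,1):
1 1 0 0
0 0 0 1
1 0 0 1

After press 3 at (2,3):
1 1 0 0
0 0 0 0
1 0 1 0

Lights still on: 4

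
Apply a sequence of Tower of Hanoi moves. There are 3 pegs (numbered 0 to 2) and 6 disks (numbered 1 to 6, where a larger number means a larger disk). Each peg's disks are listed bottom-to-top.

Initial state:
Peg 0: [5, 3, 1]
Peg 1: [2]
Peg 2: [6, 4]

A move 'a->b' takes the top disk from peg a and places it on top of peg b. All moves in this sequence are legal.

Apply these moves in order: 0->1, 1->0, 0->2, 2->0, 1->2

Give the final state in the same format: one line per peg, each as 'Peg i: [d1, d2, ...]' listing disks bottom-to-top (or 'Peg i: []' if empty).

Answer: Peg 0: [5, 3, 1]
Peg 1: []
Peg 2: [6, 4, 2]

Derivation:
After move 1 (0->1):
Peg 0: [5, 3]
Peg 1: [2, 1]
Peg 2: [6, 4]

After move 2 (1->0):
Peg 0: [5, 3, 1]
Peg 1: [2]
Peg 2: [6, 4]

After move 3 (0->2):
Peg 0: [5, 3]
Peg 1: [2]
Peg 2: [6, 4, 1]

After move 4 (2->0):
Peg 0: [5, 3, 1]
Peg 1: [2]
Peg 2: [6, 4]

After move 5 (1->2):
Peg 0: [5, 3, 1]
Peg 1: []
Peg 2: [6, 4, 2]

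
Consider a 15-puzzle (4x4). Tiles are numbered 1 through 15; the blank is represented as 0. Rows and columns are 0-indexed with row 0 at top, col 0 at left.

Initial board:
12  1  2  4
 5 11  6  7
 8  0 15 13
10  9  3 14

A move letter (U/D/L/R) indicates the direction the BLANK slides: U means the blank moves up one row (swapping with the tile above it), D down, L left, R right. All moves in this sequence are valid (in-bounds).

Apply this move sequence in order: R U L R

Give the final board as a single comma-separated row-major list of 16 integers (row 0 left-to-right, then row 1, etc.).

Answer: 12, 1, 2, 4, 5, 11, 0, 7, 8, 15, 6, 13, 10, 9, 3, 14

Derivation:
After move 1 (R):
12  1  2  4
 5 11  6  7
 8 15  0 13
10  9  3 14

After move 2 (U):
12  1  2  4
 5 11  0  7
 8 15  6 13
10  9  3 14

After move 3 (L):
12  1  2  4
 5  0 11  7
 8 15  6 13
10  9  3 14

After move 4 (R):
12  1  2  4
 5 11  0  7
 8 15  6 13
10  9  3 14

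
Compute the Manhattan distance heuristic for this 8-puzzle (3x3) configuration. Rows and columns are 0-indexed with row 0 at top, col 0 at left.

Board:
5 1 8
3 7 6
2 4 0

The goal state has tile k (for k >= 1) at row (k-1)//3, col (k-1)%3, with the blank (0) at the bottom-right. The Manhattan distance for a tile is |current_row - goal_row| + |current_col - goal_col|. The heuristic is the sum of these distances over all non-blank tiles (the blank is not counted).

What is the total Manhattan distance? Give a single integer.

Tile 5: at (0,0), goal (1,1), distance |0-1|+|0-1| = 2
Tile 1: at (0,1), goal (0,0), distance |0-0|+|1-0| = 1
Tile 8: at (0,2), goal (2,1), distance |0-2|+|2-1| = 3
Tile 3: at (1,0), goal (0,2), distance |1-0|+|0-2| = 3
Tile 7: at (1,1), goal (2,0), distance |1-2|+|1-0| = 2
Tile 6: at (1,2), goal (1,2), distance |1-1|+|2-2| = 0
Tile 2: at (2,0), goal (0,1), distance |2-0|+|0-1| = 3
Tile 4: at (2,1), goal (1,0), distance |2-1|+|1-0| = 2
Sum: 2 + 1 + 3 + 3 + 2 + 0 + 3 + 2 = 16

Answer: 16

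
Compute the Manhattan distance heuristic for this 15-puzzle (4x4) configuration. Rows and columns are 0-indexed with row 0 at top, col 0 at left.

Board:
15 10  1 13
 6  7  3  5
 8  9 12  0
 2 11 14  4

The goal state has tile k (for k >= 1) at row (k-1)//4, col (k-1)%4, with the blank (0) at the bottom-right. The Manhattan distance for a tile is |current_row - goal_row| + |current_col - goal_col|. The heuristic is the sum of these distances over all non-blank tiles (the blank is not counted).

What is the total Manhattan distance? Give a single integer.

Tile 15: (0,0)->(3,2) = 5
Tile 10: (0,1)->(2,1) = 2
Tile 1: (0,2)->(0,0) = 2
Tile 13: (0,3)->(3,0) = 6
Tile 6: (1,0)->(1,1) = 1
Tile 7: (1,1)->(1,2) = 1
Tile 3: (1,2)->(0,2) = 1
Tile 5: (1,3)->(1,0) = 3
Tile 8: (2,0)->(1,3) = 4
Tile 9: (2,1)->(2,0) = 1
Tile 12: (2,2)->(2,3) = 1
Tile 2: (3,0)->(0,1) = 4
Tile 11: (3,1)->(2,2) = 2
Tile 14: (3,2)->(3,1) = 1
Tile 4: (3,3)->(0,3) = 3
Sum: 5 + 2 + 2 + 6 + 1 + 1 + 1 + 3 + 4 + 1 + 1 + 4 + 2 + 1 + 3 = 37

Answer: 37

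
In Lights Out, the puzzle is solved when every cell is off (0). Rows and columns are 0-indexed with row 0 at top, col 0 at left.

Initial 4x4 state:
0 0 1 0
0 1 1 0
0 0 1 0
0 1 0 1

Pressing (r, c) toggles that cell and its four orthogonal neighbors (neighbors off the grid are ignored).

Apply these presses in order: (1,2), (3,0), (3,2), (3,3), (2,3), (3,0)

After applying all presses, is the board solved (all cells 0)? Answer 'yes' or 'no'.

Answer: yes

Derivation:
After press 1 at (1,2):
0 0 0 0
0 0 0 1
0 0 0 0
0 1 0 1

After press 2 at (3,0):
0 0 0 0
0 0 0 1
1 0 0 0
1 0 0 1

After press 3 at (3,2):
0 0 0 0
0 0 0 1
1 0 1 0
1 1 1 0

After press 4 at (3,3):
0 0 0 0
0 0 0 1
1 0 1 1
1 1 0 1

After press 5 at (2,3):
0 0 0 0
0 0 0 0
1 0 0 0
1 1 0 0

After press 6 at (3,0):
0 0 0 0
0 0 0 0
0 0 0 0
0 0 0 0

Lights still on: 0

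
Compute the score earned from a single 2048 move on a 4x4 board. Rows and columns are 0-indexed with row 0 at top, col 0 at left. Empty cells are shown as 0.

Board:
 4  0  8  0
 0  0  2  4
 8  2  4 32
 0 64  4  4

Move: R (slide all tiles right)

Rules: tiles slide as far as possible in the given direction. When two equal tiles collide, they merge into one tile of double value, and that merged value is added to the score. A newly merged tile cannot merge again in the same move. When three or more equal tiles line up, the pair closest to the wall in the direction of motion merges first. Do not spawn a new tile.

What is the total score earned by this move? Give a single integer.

Slide right:
row 0: [4, 0, 8, 0] -> [0, 0, 4, 8]  score +0 (running 0)
row 1: [0, 0, 2, 4] -> [0, 0, 2, 4]  score +0 (running 0)
row 2: [8, 2, 4, 32] -> [8, 2, 4, 32]  score +0 (running 0)
row 3: [0, 64, 4, 4] -> [0, 0, 64, 8]  score +8 (running 8)
Board after move:
 0  0  4  8
 0  0  2  4
 8  2  4 32
 0  0 64  8

Answer: 8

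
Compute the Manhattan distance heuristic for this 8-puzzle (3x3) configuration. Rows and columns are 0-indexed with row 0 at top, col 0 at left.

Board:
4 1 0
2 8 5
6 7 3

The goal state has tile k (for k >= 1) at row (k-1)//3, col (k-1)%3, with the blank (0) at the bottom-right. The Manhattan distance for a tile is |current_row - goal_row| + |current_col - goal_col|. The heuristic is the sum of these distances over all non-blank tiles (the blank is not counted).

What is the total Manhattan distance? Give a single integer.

Tile 4: at (0,0), goal (1,0), distance |0-1|+|0-0| = 1
Tile 1: at (0,1), goal (0,0), distance |0-0|+|1-0| = 1
Tile 2: at (1,0), goal (0,1), distance |1-0|+|0-1| = 2
Tile 8: at (1,1), goal (2,1), distance |1-2|+|1-1| = 1
Tile 5: at (1,2), goal (1,1), distance |1-1|+|2-1| = 1
Tile 6: at (2,0), goal (1,2), distance |2-1|+|0-2| = 3
Tile 7: at (2,1), goal (2,0), distance |2-2|+|1-0| = 1
Tile 3: at (2,2), goal (0,2), distance |2-0|+|2-2| = 2
Sum: 1 + 1 + 2 + 1 + 1 + 3 + 1 + 2 = 12

Answer: 12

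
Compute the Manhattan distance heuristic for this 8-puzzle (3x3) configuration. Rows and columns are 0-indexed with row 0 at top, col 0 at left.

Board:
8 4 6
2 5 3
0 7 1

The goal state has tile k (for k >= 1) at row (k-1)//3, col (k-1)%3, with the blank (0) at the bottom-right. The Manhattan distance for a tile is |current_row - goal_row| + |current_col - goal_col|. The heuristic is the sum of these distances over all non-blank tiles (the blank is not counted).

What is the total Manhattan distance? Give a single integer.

Answer: 14

Derivation:
Tile 8: at (0,0), goal (2,1), distance |0-2|+|0-1| = 3
Tile 4: at (0,1), goal (1,0), distance |0-1|+|1-0| = 2
Tile 6: at (0,2), goal (1,2), distance |0-1|+|2-2| = 1
Tile 2: at (1,0), goal (0,1), distance |1-0|+|0-1| = 2
Tile 5: at (1,1), goal (1,1), distance |1-1|+|1-1| = 0
Tile 3: at (1,2), goal (0,2), distance |1-0|+|2-2| = 1
Tile 7: at (2,1), goal (2,0), distance |2-2|+|1-0| = 1
Tile 1: at (2,2), goal (0,0), distance |2-0|+|2-0| = 4
Sum: 3 + 2 + 1 + 2 + 0 + 1 + 1 + 4 = 14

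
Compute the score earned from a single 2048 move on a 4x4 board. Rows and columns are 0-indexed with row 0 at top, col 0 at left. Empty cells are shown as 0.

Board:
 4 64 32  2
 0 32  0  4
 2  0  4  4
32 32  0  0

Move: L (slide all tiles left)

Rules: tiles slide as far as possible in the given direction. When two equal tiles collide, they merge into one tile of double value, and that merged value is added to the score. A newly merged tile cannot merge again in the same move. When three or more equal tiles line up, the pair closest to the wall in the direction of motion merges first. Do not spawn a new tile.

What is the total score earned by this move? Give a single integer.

Slide left:
row 0: [4, 64, 32, 2] -> [4, 64, 32, 2]  score +0 (running 0)
row 1: [0, 32, 0, 4] -> [32, 4, 0, 0]  score +0 (running 0)
row 2: [2, 0, 4, 4] -> [2, 8, 0, 0]  score +8 (running 8)
row 3: [32, 32, 0, 0] -> [64, 0, 0, 0]  score +64 (running 72)
Board after move:
 4 64 32  2
32  4  0  0
 2  8  0  0
64  0  0  0

Answer: 72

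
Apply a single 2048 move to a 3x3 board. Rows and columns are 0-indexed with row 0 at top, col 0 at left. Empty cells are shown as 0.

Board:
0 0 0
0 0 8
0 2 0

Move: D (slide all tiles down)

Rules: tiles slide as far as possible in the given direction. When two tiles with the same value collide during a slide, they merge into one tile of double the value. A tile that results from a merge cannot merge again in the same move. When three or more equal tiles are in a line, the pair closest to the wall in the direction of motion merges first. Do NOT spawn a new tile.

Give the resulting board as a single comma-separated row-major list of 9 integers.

Answer: 0, 0, 0, 0, 0, 0, 0, 2, 8

Derivation:
Slide down:
col 0: [0, 0, 0] -> [0, 0, 0]
col 1: [0, 0, 2] -> [0, 0, 2]
col 2: [0, 8, 0] -> [0, 0, 8]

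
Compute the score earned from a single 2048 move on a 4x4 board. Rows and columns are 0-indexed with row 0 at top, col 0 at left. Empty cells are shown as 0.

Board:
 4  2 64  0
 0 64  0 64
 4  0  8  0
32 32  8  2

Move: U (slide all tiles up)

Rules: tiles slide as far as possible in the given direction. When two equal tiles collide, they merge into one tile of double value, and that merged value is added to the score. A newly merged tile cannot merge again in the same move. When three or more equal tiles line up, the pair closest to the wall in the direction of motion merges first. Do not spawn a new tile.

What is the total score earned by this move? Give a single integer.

Slide up:
col 0: [4, 0, 4, 32] -> [8, 32, 0, 0]  score +8 (running 8)
col 1: [2, 64, 0, 32] -> [2, 64, 32, 0]  score +0 (running 8)
col 2: [64, 0, 8, 8] -> [64, 16, 0, 0]  score +16 (running 24)
col 3: [0, 64, 0, 2] -> [64, 2, 0, 0]  score +0 (running 24)
Board after move:
 8  2 64 64
32 64 16  2
 0 32  0  0
 0  0  0  0

Answer: 24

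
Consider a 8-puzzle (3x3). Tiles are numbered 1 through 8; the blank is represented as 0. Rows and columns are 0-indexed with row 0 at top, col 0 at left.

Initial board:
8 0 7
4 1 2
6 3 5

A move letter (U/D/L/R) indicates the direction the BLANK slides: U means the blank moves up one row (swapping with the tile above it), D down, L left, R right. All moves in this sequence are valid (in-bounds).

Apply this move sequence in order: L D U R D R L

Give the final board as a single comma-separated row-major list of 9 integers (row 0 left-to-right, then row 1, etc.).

After move 1 (L):
0 8 7
4 1 2
6 3 5

After move 2 (D):
4 8 7
0 1 2
6 3 5

After move 3 (U):
0 8 7
4 1 2
6 3 5

After move 4 (R):
8 0 7
4 1 2
6 3 5

After move 5 (D):
8 1 7
4 0 2
6 3 5

After move 6 (R):
8 1 7
4 2 0
6 3 5

After move 7 (L):
8 1 7
4 0 2
6 3 5

Answer: 8, 1, 7, 4, 0, 2, 6, 3, 5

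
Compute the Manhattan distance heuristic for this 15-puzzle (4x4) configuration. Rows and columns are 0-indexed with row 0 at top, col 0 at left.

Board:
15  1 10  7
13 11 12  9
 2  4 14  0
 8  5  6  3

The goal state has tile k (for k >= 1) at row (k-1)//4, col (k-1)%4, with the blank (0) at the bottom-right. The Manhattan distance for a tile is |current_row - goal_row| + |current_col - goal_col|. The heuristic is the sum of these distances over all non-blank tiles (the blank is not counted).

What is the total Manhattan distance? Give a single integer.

Answer: 45

Derivation:
Tile 15: at (0,0), goal (3,2), distance |0-3|+|0-2| = 5
Tile 1: at (0,1), goal (0,0), distance |0-0|+|1-0| = 1
Tile 10: at (0,2), goal (2,1), distance |0-2|+|2-1| = 3
Tile 7: at (0,3), goal (1,2), distance |0-1|+|3-2| = 2
Tile 13: at (1,0), goal (3,0), distance |1-3|+|0-0| = 2
Tile 11: at (1,1), goal (2,2), distance |1-2|+|1-2| = 2
Tile 12: at (1,2), goal (2,3), distance |1-2|+|2-3| = 2
Tile 9: at (1,3), goal (2,0), distance |1-2|+|3-0| = 4
Tile 2: at (2,0), goal (0,1), distance |2-0|+|0-1| = 3
Tile 4: at (2,1), goal (0,3), distance |2-0|+|1-3| = 4
Tile 14: at (2,2), goal (3,1), distance |2-3|+|2-1| = 2
Tile 8: at (3,0), goal (1,3), distance |3-1|+|0-3| = 5
Tile 5: at (3,1), goal (1,0), distance |3-1|+|1-0| = 3
Tile 6: at (3,2), goal (1,1), distance |3-1|+|2-1| = 3
Tile 3: at (3,3), goal (0,2), distance |3-0|+|3-2| = 4
Sum: 5 + 1 + 3 + 2 + 2 + 2 + 2 + 4 + 3 + 4 + 2 + 5 + 3 + 3 + 4 = 45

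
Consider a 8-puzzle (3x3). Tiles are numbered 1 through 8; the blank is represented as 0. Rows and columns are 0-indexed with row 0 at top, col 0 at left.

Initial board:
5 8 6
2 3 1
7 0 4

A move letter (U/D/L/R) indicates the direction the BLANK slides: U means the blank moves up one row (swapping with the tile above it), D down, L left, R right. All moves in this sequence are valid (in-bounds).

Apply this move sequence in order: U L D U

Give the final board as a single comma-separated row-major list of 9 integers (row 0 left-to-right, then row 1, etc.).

Answer: 5, 8, 6, 0, 2, 1, 7, 3, 4

Derivation:
After move 1 (U):
5 8 6
2 0 1
7 3 4

After move 2 (L):
5 8 6
0 2 1
7 3 4

After move 3 (D):
5 8 6
7 2 1
0 3 4

After move 4 (U):
5 8 6
0 2 1
7 3 4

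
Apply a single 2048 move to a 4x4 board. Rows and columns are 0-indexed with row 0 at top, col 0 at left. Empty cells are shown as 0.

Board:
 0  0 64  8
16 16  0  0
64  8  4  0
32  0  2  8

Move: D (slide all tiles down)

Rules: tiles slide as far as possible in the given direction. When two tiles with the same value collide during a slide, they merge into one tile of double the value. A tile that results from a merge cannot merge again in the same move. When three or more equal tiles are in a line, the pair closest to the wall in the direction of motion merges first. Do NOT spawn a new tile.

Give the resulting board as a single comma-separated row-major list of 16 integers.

Answer: 0, 0, 0, 0, 16, 0, 64, 0, 64, 16, 4, 0, 32, 8, 2, 16

Derivation:
Slide down:
col 0: [0, 16, 64, 32] -> [0, 16, 64, 32]
col 1: [0, 16, 8, 0] -> [0, 0, 16, 8]
col 2: [64, 0, 4, 2] -> [0, 64, 4, 2]
col 3: [8, 0, 0, 8] -> [0, 0, 0, 16]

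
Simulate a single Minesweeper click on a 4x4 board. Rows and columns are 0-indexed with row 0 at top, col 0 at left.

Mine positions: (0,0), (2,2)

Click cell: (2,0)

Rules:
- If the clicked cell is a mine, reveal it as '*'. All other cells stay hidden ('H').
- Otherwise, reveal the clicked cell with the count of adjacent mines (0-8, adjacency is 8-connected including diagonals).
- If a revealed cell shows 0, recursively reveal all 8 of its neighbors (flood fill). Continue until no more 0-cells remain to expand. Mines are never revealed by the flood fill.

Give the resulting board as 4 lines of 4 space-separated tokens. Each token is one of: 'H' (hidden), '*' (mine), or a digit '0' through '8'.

H H H H
1 2 H H
0 1 H H
0 1 H H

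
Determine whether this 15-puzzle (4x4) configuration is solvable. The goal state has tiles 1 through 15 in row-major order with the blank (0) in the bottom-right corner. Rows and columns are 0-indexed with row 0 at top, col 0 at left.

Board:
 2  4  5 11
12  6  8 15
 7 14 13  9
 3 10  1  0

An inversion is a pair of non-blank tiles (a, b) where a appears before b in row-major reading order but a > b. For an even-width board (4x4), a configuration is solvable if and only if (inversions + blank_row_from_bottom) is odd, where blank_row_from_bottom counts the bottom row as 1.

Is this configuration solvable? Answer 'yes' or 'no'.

Answer: yes

Derivation:
Inversions: 46
Blank is in row 3 (0-indexed from top), which is row 1 counting from the bottom (bottom = 1).
46 + 1 = 47, which is odd, so the puzzle is solvable.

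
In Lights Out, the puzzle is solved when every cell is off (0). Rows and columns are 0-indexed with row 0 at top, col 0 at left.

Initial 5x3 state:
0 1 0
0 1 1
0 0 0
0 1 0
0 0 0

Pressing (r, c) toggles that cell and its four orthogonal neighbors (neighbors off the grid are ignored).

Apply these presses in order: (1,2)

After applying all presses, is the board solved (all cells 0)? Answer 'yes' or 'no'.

After press 1 at (1,2):
0 1 1
0 0 0
0 0 1
0 1 0
0 0 0

Lights still on: 4

Answer: no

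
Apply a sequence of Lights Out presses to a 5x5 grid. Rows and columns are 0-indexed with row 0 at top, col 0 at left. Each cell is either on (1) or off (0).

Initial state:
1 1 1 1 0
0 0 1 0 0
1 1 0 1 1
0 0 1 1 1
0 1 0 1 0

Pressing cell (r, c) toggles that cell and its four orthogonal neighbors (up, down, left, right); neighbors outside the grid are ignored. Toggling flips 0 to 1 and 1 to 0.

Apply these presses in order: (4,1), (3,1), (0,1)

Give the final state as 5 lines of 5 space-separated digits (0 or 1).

Answer: 0 0 0 1 0
0 1 1 0 0
1 0 0 1 1
1 0 0 1 1
1 1 1 1 0

Derivation:
After press 1 at (4,1):
1 1 1 1 0
0 0 1 0 0
1 1 0 1 1
0 1 1 1 1
1 0 1 1 0

After press 2 at (3,1):
1 1 1 1 0
0 0 1 0 0
1 0 0 1 1
1 0 0 1 1
1 1 1 1 0

After press 3 at (0,1):
0 0 0 1 0
0 1 1 0 0
1 0 0 1 1
1 0 0 1 1
1 1 1 1 0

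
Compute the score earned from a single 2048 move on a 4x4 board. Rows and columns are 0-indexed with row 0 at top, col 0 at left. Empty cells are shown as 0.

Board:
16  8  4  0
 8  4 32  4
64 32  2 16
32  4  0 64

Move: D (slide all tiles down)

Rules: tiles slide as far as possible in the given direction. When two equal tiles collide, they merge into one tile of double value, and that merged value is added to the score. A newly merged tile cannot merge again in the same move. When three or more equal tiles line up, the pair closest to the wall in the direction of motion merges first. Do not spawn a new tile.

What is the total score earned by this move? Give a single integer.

Slide down:
col 0: [16, 8, 64, 32] -> [16, 8, 64, 32]  score +0 (running 0)
col 1: [8, 4, 32, 4] -> [8, 4, 32, 4]  score +0 (running 0)
col 2: [4, 32, 2, 0] -> [0, 4, 32, 2]  score +0 (running 0)
col 3: [0, 4, 16, 64] -> [0, 4, 16, 64]  score +0 (running 0)
Board after move:
16  8  0  0
 8  4  4  4
64 32 32 16
32  4  2 64

Answer: 0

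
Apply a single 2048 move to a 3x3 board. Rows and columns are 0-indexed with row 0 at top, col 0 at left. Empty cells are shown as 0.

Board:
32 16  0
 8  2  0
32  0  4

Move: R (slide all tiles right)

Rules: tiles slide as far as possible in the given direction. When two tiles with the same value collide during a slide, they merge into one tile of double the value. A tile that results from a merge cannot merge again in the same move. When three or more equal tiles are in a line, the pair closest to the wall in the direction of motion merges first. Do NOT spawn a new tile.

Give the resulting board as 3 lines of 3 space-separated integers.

Slide right:
row 0: [32, 16, 0] -> [0, 32, 16]
row 1: [8, 2, 0] -> [0, 8, 2]
row 2: [32, 0, 4] -> [0, 32, 4]

Answer:  0 32 16
 0  8  2
 0 32  4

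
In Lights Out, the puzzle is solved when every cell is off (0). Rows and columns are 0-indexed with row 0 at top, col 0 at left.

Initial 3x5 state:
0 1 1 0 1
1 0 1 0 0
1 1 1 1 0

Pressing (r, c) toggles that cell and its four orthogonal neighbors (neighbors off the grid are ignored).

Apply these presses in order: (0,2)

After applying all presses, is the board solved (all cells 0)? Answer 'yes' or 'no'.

After press 1 at (0,2):
0 0 0 1 1
1 0 0 0 0
1 1 1 1 0

Lights still on: 7

Answer: no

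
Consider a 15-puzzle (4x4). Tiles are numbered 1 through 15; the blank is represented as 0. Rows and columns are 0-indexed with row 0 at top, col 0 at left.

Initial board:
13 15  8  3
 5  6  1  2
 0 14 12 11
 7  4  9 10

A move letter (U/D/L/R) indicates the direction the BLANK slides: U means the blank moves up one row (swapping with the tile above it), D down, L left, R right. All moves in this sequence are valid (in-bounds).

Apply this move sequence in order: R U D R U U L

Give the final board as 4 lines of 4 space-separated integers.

After move 1 (R):
13 15  8  3
 5  6  1  2
14  0 12 11
 7  4  9 10

After move 2 (U):
13 15  8  3
 5  0  1  2
14  6 12 11
 7  4  9 10

After move 3 (D):
13 15  8  3
 5  6  1  2
14  0 12 11
 7  4  9 10

After move 4 (R):
13 15  8  3
 5  6  1  2
14 12  0 11
 7  4  9 10

After move 5 (U):
13 15  8  3
 5  6  0  2
14 12  1 11
 7  4  9 10

After move 6 (U):
13 15  0  3
 5  6  8  2
14 12  1 11
 7  4  9 10

After move 7 (L):
13  0 15  3
 5  6  8  2
14 12  1 11
 7  4  9 10

Answer: 13  0 15  3
 5  6  8  2
14 12  1 11
 7  4  9 10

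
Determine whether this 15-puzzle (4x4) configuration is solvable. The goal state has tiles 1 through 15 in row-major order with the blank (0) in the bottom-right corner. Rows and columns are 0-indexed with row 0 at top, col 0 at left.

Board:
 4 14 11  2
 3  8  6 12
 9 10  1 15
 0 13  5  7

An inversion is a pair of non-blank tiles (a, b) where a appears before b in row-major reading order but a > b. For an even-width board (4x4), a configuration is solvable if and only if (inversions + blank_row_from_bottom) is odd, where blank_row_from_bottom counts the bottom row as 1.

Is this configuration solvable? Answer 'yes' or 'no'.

Inversions: 48
Blank is in row 3 (0-indexed from top), which is row 1 counting from the bottom (bottom = 1).
48 + 1 = 49, which is odd, so the puzzle is solvable.

Answer: yes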